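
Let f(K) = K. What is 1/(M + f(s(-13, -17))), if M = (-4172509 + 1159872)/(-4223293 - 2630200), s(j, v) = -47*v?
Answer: 6853493/5478953544 ≈ 0.0012509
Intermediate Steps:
M = 3012637/6853493 (M = -3012637/(-6853493) = -3012637*(-1/6853493) = 3012637/6853493 ≈ 0.43958)
1/(M + f(s(-13, -17))) = 1/(3012637/6853493 - 47*(-17)) = 1/(3012637/6853493 + 799) = 1/(5478953544/6853493) = 6853493/5478953544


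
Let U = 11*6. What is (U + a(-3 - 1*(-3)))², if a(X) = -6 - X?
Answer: 3600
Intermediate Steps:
U = 66
(U + a(-3 - 1*(-3)))² = (66 + (-6 - (-3 - 1*(-3))))² = (66 + (-6 - (-3 + 3)))² = (66 + (-6 - 1*0))² = (66 + (-6 + 0))² = (66 - 6)² = 60² = 3600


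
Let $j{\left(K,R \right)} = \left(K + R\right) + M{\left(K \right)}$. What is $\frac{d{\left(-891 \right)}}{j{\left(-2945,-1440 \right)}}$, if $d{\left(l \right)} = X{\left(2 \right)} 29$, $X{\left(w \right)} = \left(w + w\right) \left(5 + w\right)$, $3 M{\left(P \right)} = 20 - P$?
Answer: $- \frac{1218}{5095} \approx -0.23906$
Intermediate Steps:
$M{\left(P \right)} = \frac{20}{3} - \frac{P}{3}$ ($M{\left(P \right)} = \frac{20 - P}{3} = \frac{20}{3} - \frac{P}{3}$)
$X{\left(w \right)} = 2 w \left(5 + w\right)$
$j{\left(K,R \right)} = \frac{20}{3} + R + \frac{2 K}{3}$ ($j{\left(K,R \right)} = \left(K + R\right) - \left(- \frac{20}{3} + \frac{K}{3}\right) = \frac{20}{3} + R + \frac{2 K}{3}$)
$d{\left(l \right)} = 812$ ($d{\left(l \right)} = 2 \cdot 2 \left(5 + 2\right) 29 = 2 \cdot 2 \cdot 7 \cdot 29 = 28 \cdot 29 = 812$)
$\frac{d{\left(-891 \right)}}{j{\left(-2945,-1440 \right)}} = \frac{812}{\frac{20}{3} - 1440 + \frac{2}{3} \left(-2945\right)} = \frac{812}{\frac{20}{3} - 1440 - \frac{5890}{3}} = \frac{812}{- \frac{10190}{3}} = 812 \left(- \frac{3}{10190}\right) = - \frac{1218}{5095}$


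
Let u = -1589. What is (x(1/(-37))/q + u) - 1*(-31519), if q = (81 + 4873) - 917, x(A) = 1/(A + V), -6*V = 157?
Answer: 702611388928/23475155 ≈ 29930.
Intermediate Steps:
V = -157/6 (V = -1/6*157 = -157/6 ≈ -26.167)
x(A) = 1/(-157/6 + A) (x(A) = 1/(A - 157/6) = 1/(-157/6 + A))
q = 4037 (q = 4954 - 917 = 4037)
(x(1/(-37))/q + u) - 1*(-31519) = ((6/(-157 + 6/(-37)))/4037 - 1589) - 1*(-31519) = ((6/(-157 + 6*(-1/37)))*(1/4037) - 1589) + 31519 = ((6/(-157 - 6/37))*(1/4037) - 1589) + 31519 = ((6/(-5815/37))*(1/4037) - 1589) + 31519 = ((6*(-37/5815))*(1/4037) - 1589) + 31519 = (-222/5815*1/4037 - 1589) + 31519 = (-222/23475155 - 1589) + 31519 = -37302021517/23475155 + 31519 = 702611388928/23475155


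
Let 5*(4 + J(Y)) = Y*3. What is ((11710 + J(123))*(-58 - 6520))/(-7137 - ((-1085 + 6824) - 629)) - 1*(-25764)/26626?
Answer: 5158745890956/815221555 ≈ 6328.0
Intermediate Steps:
J(Y) = -4 + 3*Y/5 (J(Y) = -4 + (Y*3)/5 = -4 + (3*Y)/5 = -4 + 3*Y/5)
((11710 + J(123))*(-58 - 6520))/(-7137 - ((-1085 + 6824) - 629)) - 1*(-25764)/26626 = ((11710 + (-4 + (⅗)*123))*(-58 - 6520))/(-7137 - ((-1085 + 6824) - 629)) - 1*(-25764)/26626 = ((11710 + (-4 + 369/5))*(-6578))/(-7137 - (5739 - 629)) + 25764*(1/26626) = ((11710 + 349/5)*(-6578))/(-7137 - 1*5110) + 12882/13313 = ((58899/5)*(-6578))/(-7137 - 5110) + 12882/13313 = -387437622/5/(-12247) + 12882/13313 = -387437622/5*(-1/12247) + 12882/13313 = 387437622/61235 + 12882/13313 = 5158745890956/815221555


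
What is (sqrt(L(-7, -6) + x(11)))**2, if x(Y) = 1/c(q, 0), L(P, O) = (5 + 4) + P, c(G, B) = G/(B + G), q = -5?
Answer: 3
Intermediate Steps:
L(P, O) = 9 + P
x(Y) = 1 (x(Y) = 1/(-5/(0 - 5)) = 1/(-5/(-5)) = 1/(-5*(-1/5)) = 1/1 = 1)
(sqrt(L(-7, -6) + x(11)))**2 = (sqrt((9 - 7) + 1))**2 = (sqrt(2 + 1))**2 = (sqrt(3))**2 = 3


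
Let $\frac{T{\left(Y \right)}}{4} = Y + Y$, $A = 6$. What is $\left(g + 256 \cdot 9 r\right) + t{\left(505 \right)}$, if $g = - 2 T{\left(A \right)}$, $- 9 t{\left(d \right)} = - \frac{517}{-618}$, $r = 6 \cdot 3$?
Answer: $\frac{230132795}{5562} \approx 41376.0$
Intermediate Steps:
$r = 18$
$T{\left(Y \right)} = 8 Y$ ($T{\left(Y \right)} = 4 \left(Y + Y\right) = 4 \cdot 2 Y = 8 Y$)
$t{\left(d \right)} = - \frac{517}{5562}$ ($t{\left(d \right)} = - \frac{\left(-517\right) \frac{1}{-618}}{9} = - \frac{\left(-517\right) \left(- \frac{1}{618}\right)}{9} = \left(- \frac{1}{9}\right) \frac{517}{618} = - \frac{517}{5562}$)
$g = -96$ ($g = - 2 \cdot 8 \cdot 6 = \left(-2\right) 48 = -96$)
$\left(g + 256 \cdot 9 r\right) + t{\left(505 \right)} = \left(-96 + 256 \cdot 9 \cdot 18\right) - \frac{517}{5562} = \left(-96 + 256 \cdot 162\right) - \frac{517}{5562} = \left(-96 + 41472\right) - \frac{517}{5562} = 41376 - \frac{517}{5562} = \frac{230132795}{5562}$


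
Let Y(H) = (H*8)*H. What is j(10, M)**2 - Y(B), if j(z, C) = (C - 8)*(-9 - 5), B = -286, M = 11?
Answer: -652604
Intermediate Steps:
Y(H) = 8*H**2 (Y(H) = (8*H)*H = 8*H**2)
j(z, C) = 112 - 14*C (j(z, C) = (-8 + C)*(-14) = 112 - 14*C)
j(10, M)**2 - Y(B) = (112 - 14*11)**2 - 8*(-286)**2 = (112 - 154)**2 - 8*81796 = (-42)**2 - 1*654368 = 1764 - 654368 = -652604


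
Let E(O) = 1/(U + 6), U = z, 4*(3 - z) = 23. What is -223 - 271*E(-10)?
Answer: -3983/13 ≈ -306.38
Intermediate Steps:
z = -11/4 (z = 3 - ¼*23 = 3 - 23/4 = -11/4 ≈ -2.7500)
U = -11/4 ≈ -2.7500
E(O) = 4/13 (E(O) = 1/(-11/4 + 6) = 1/(13/4) = 4/13)
-223 - 271*E(-10) = -223 - 271*4/13 = -223 - 1084/13 = -3983/13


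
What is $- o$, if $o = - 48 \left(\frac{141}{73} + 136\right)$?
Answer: $\frac{483312}{73} \approx 6620.7$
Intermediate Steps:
$o = - \frac{483312}{73}$ ($o = - 48 \left(141 \cdot \frac{1}{73} + 136\right) = - 48 \left(\frac{141}{73} + 136\right) = \left(-48\right) \frac{10069}{73} = - \frac{483312}{73} \approx -6620.7$)
$- o = \left(-1\right) \left(- \frac{483312}{73}\right) = \frac{483312}{73}$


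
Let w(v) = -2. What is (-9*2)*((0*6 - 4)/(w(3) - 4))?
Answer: -12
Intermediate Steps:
(-9*2)*((0*6 - 4)/(w(3) - 4)) = (-9*2)*((0*6 - 4)/(-2 - 4)) = -18*(0 - 4)/(-6) = -(-72)*(-1)/6 = -18*2/3 = -12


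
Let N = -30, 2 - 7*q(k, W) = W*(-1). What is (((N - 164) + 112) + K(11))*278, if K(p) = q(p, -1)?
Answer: -159294/7 ≈ -22756.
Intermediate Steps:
q(k, W) = 2/7 + W/7 (q(k, W) = 2/7 - W*(-1)/7 = 2/7 - (-1)*W/7 = 2/7 + W/7)
K(p) = 1/7 (K(p) = 2/7 + (1/7)*(-1) = 2/7 - 1/7 = 1/7)
(((N - 164) + 112) + K(11))*278 = (((-30 - 164) + 112) + 1/7)*278 = ((-194 + 112) + 1/7)*278 = (-82 + 1/7)*278 = -573/7*278 = -159294/7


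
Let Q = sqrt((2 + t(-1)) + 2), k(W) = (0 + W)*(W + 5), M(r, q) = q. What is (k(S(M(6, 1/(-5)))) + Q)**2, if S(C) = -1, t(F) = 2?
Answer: (4 - sqrt(6))**2 ≈ 2.4041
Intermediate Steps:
k(W) = W*(5 + W)
Q = sqrt(6) (Q = sqrt((2 + 2) + 2) = sqrt(4 + 2) = sqrt(6) ≈ 2.4495)
(k(S(M(6, 1/(-5)))) + Q)**2 = (-(5 - 1) + sqrt(6))**2 = (-1*4 + sqrt(6))**2 = (-4 + sqrt(6))**2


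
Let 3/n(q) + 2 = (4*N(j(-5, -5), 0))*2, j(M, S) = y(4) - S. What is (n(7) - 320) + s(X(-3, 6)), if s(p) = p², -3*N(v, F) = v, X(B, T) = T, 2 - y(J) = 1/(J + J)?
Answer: -17333/61 ≈ -284.15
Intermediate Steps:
y(J) = 2 - 1/(2*J) (y(J) = 2 - 1/(J + J) = 2 - 1/(2*J))
j(M, S) = 15/8 - S (j(M, S) = (2 - ½/4) - S = (2 - ½*¼) - S = (2 - ⅛) - S = 15/8 - S)
N(v, F) = -v/3
n(q) = -9/61 (n(q) = 3/(-2 + (4*(-(15/8 - 1*(-5))/3))*2) = 3/(-2 + (4*(-(15/8 + 5)/3))*2) = 3/(-2 + (4*(-⅓*55/8))*2) = 3/(-2 + (4*(-55/24))*2) = 3/(-2 - 55/6*2) = 3/(-2 - 55/3) = 3/(-61/3) = 3*(-3/61) = -9/61)
(n(7) - 320) + s(X(-3, 6)) = (-9/61 - 320) + 6² = -19529/61 + 36 = -17333/61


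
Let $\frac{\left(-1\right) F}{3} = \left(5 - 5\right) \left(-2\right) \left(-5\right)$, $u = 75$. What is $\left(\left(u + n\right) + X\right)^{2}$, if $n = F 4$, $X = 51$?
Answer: $15876$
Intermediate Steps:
$F = 0$ ($F = - 3 \left(5 - 5\right) \left(-2\right) \left(-5\right) = - 3 \cdot 0 \left(-2\right) \left(-5\right) = - 3 \cdot 0 \left(-5\right) = \left(-3\right) 0 = 0$)
$n = 0$ ($n = 0 \cdot 4 = 0$)
$\left(\left(u + n\right) + X\right)^{2} = \left(\left(75 + 0\right) + 51\right)^{2} = \left(75 + 51\right)^{2} = 126^{2} = 15876$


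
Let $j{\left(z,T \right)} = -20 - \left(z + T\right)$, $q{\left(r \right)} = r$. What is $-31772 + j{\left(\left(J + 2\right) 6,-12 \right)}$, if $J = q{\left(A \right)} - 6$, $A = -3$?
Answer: $-31738$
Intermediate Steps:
$J = -9$ ($J = -3 - 6 = -9$)
$j{\left(z,T \right)} = -20 - T - z$ ($j{\left(z,T \right)} = -20 - \left(T + z\right) = -20 - T - z$)
$-31772 + j{\left(\left(J + 2\right) 6,-12 \right)} = -31772 - \left(8 + \left(-9 + 2\right) 6\right) = -31772 - \left(8 - 42\right) = -31772 - -34 = -31772 + \left(-20 + 12 + 42\right) = -31772 + 34 = -31738$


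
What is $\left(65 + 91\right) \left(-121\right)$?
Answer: $-18876$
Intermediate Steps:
$\left(65 + 91\right) \left(-121\right) = 156 \left(-121\right) = -18876$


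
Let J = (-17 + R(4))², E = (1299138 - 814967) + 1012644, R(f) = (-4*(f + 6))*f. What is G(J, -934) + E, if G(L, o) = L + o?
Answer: 1527210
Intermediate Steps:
R(f) = f*(-24 - 4*f) (R(f) = (-4*(6 + f))*f = (-24 - 4*f)*f = f*(-24 - 4*f))
E = 1496815 (E = 484171 + 1012644 = 1496815)
J = 31329 (J = (-17 - 4*4*(6 + 4))² = (-17 - 4*4*10)² = (-17 - 160)² = (-177)² = 31329)
G(J, -934) + E = (31329 - 934) + 1496815 = 30395 + 1496815 = 1527210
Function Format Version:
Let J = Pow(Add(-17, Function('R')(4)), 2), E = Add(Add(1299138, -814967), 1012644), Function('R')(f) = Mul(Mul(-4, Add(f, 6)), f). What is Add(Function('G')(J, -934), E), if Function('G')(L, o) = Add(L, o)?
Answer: 1527210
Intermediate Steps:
Function('R')(f) = Mul(f, Add(-24, Mul(-4, f))) (Function('R')(f) = Mul(Mul(-4, Add(6, f)), f) = Mul(Add(-24, Mul(-4, f)), f) = Mul(f, Add(-24, Mul(-4, f))))
E = 1496815 (E = Add(484171, 1012644) = 1496815)
J = 31329 (J = Pow(Add(-17, Mul(-4, 4, Add(6, 4))), 2) = Pow(Add(-17, Mul(-4, 4, 10)), 2) = Pow(Add(-17, -160), 2) = Pow(-177, 2) = 31329)
Add(Function('G')(J, -934), E) = Add(Add(31329, -934), 1496815) = Add(30395, 1496815) = 1527210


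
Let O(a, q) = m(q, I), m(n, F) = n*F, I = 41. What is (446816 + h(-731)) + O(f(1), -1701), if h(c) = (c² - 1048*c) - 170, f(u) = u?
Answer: 1677354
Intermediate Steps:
m(n, F) = F*n
h(c) = -170 + c² - 1048*c
O(a, q) = 41*q
(446816 + h(-731)) + O(f(1), -1701) = (446816 + (-170 + (-731)² - 1048*(-731))) + 41*(-1701) = (446816 + (-170 + 534361 + 766088)) - 69741 = (446816 + 1300279) - 69741 = 1747095 - 69741 = 1677354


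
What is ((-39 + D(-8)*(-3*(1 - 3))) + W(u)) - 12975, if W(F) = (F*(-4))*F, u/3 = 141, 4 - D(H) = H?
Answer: -728658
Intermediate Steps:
D(H) = 4 - H
u = 423 (u = 3*141 = 423)
W(F) = -4*F² (W(F) = (-4*F)*F = -4*F²)
((-39 + D(-8)*(-3*(1 - 3))) + W(u)) - 12975 = ((-39 + (4 - 1*(-8))*(-3*(1 - 3))) - 4*423²) - 12975 = ((-39 + (4 + 8)*(-3*(-2))) - 4*178929) - 12975 = ((-39 + 12*6) - 715716) - 12975 = ((-39 + 72) - 715716) - 12975 = (33 - 715716) - 12975 = -715683 - 12975 = -728658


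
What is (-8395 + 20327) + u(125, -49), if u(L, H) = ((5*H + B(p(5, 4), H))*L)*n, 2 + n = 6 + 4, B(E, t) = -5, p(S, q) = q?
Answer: -238068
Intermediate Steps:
n = 8 (n = -2 + (6 + 4) = -2 + 10 = 8)
u(L, H) = 8*L*(-5 + 5*H) (u(L, H) = ((5*H - 5)*L)*8 = ((-5 + 5*H)*L)*8 = (L*(-5 + 5*H))*8 = 8*L*(-5 + 5*H))
(-8395 + 20327) + u(125, -49) = (-8395 + 20327) + 40*125*(-1 - 49) = 11932 + 40*125*(-50) = 11932 - 250000 = -238068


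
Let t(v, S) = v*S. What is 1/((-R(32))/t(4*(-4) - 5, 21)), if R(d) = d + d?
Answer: 441/64 ≈ 6.8906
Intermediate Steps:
R(d) = 2*d
t(v, S) = S*v
1/((-R(32))/t(4*(-4) - 5, 21)) = 1/((-2*32)/((21*(4*(-4) - 5)))) = 1/((-1*64)/((21*(-16 - 5)))) = 1/(-64/(21*(-21))) = 1/(-64/(-441)) = 1/(-64*(-1/441)) = 1/(64/441) = 441/64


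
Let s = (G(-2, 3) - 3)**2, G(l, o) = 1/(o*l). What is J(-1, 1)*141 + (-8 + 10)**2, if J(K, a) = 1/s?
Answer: 6520/361 ≈ 18.061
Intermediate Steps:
G(l, o) = 1/(l*o)
s = 361/36 (s = (1/(-2*3) - 3)**2 = (-1/2*1/3 - 3)**2 = (-1/6 - 3)**2 = (-19/6)**2 = 361/36 ≈ 10.028)
J(K, a) = 36/361 (J(K, a) = 1/(361/36) = 36/361)
J(-1, 1)*141 + (-8 + 10)**2 = (36/361)*141 + (-8 + 10)**2 = 5076/361 + 2**2 = 5076/361 + 4 = 6520/361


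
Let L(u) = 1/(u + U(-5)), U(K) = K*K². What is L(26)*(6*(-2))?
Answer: 4/33 ≈ 0.12121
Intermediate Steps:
U(K) = K³
L(u) = 1/(-125 + u) (L(u) = 1/(u + (-5)³) = 1/(u - 125) = 1/(-125 + u))
L(26)*(6*(-2)) = (6*(-2))/(-125 + 26) = -12/(-99) = -1/99*(-12) = 4/33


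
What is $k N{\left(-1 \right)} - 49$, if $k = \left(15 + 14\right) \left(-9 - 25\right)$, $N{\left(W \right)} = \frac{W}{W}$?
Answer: $-1035$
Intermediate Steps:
$N{\left(W \right)} = 1$
$k = -986$ ($k = 29 \left(-34\right) = -986$)
$k N{\left(-1 \right)} - 49 = \left(-986\right) 1 - 49 = -986 - 49 = -1035$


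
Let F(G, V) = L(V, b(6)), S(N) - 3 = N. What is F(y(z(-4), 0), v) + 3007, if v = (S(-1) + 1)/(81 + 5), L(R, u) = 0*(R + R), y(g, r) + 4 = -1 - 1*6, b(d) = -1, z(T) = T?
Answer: 3007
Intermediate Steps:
S(N) = 3 + N
y(g, r) = -11 (y(g, r) = -4 + (-1 - 1*6) = -4 + (-1 - 6) = -4 - 7 = -11)
L(R, u) = 0 (L(R, u) = 0*(2*R) = 0)
v = 3/86 (v = ((3 - 1) + 1)/(81 + 5) = (2 + 1)/86 = 3*(1/86) = 3/86 ≈ 0.034884)
F(G, V) = 0
F(y(z(-4), 0), v) + 3007 = 0 + 3007 = 3007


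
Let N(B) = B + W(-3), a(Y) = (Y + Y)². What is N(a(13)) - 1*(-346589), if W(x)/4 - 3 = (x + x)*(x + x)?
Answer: 347421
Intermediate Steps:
W(x) = 12 + 16*x² (W(x) = 12 + 4*((x + x)*(x + x)) = 12 + 4*((2*x)*(2*x)) = 12 + 4*(4*x²) = 12 + 16*x²)
a(Y) = 4*Y² (a(Y) = (2*Y)² = 4*Y²)
N(B) = 156 + B (N(B) = B + (12 + 16*(-3)²) = B + (12 + 16*9) = B + (12 + 144) = B + 156 = 156 + B)
N(a(13)) - 1*(-346589) = (156 + 4*13²) - 1*(-346589) = (156 + 4*169) + 346589 = (156 + 676) + 346589 = 832 + 346589 = 347421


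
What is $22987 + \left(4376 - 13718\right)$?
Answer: $13645$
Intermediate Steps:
$22987 + \left(4376 - 13718\right) = 22987 - 9342 = 13645$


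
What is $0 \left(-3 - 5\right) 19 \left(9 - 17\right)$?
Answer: $0$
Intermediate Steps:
$0 \left(-3 - 5\right) 19 \left(9 - 17\right) = 0 \left(-8\right) 19 \left(9 - 17\right) = 0 \cdot 19 \left(-8\right) = 0 \left(-8\right) = 0$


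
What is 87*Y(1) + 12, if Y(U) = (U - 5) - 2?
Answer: -510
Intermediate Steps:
Y(U) = -7 + U (Y(U) = (-5 + U) - 2 = -7 + U)
87*Y(1) + 12 = 87*(-7 + 1) + 12 = 87*(-6) + 12 = -522 + 12 = -510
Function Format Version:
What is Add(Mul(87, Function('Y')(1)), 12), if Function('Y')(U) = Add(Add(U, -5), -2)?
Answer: -510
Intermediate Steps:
Function('Y')(U) = Add(-7, U) (Function('Y')(U) = Add(Add(-5, U), -2) = Add(-7, U))
Add(Mul(87, Function('Y')(1)), 12) = Add(Mul(87, Add(-7, 1)), 12) = Add(Mul(87, -6), 12) = Add(-522, 12) = -510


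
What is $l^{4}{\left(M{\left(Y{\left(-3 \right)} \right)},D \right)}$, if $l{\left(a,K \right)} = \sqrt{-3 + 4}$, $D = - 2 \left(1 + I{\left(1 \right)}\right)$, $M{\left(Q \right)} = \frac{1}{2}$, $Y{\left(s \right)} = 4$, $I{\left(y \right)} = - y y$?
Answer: $1$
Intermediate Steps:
$I{\left(y \right)} = - y^{2}$
$M{\left(Q \right)} = \frac{1}{2}$
$D = 0$ ($D = - 2 \left(1 - 1^{2}\right) = - 2 \left(1 - 1\right) = \left(-2\right) 0 = 0$)
$l{\left(a,K \right)} = 1$ ($l{\left(a,K \right)} = \sqrt{1} = 1$)
$l^{4}{\left(M{\left(Y{\left(-3 \right)} \right)},D \right)} = 1^{4} = 1$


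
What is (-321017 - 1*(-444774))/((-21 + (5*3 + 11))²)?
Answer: 123757/25 ≈ 4950.3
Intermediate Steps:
(-321017 - 1*(-444774))/((-21 + (5*3 + 11))²) = (-321017 + 444774)/((-21 + (15 + 11))²) = 123757/((-21 + 26)²) = 123757/(5²) = 123757/25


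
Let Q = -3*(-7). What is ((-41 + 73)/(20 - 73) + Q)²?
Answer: 1168561/2809 ≈ 416.01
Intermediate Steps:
Q = 21
((-41 + 73)/(20 - 73) + Q)² = ((-41 + 73)/(20 - 73) + 21)² = (32/(-53) + 21)² = (32*(-1/53) + 21)² = (-32/53 + 21)² = (1081/53)² = 1168561/2809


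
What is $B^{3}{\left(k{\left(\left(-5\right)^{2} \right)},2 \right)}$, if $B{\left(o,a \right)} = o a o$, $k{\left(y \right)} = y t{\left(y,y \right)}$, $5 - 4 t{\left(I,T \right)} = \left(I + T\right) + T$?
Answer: $\frac{448795318603515625}{8} \approx 5.6099 \cdot 10^{16}$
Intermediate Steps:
$t{\left(I,T \right)} = \frac{5}{4} - \frac{T}{2} - \frac{I}{4}$ ($t{\left(I,T \right)} = \frac{5}{4} - \frac{\left(I + T\right) + T}{4} = \frac{5}{4} - \frac{I + 2 T}{4} = \frac{5}{4} - \left(\frac{T}{2} + \frac{I}{4}\right) = \frac{5}{4} - \frac{T}{2} - \frac{I}{4}$)
$k{\left(y \right)} = y \left(\frac{5}{4} - \frac{3 y}{4}\right)$ ($k{\left(y \right)} = y \left(\frac{5}{4} - \frac{y}{2} - \frac{y}{4}\right) = y \left(\frac{5}{4} - \frac{3 y}{4}\right)$)
$B{\left(o,a \right)} = a o^{2}$ ($B{\left(o,a \right)} = a o o = a o^{2}$)
$B^{3}{\left(k{\left(\left(-5\right)^{2} \right)},2 \right)} = \left(2 \left(\frac{\left(-5\right)^{2} \left(5 - 3 \left(-5\right)^{2}\right)}{4}\right)^{2}\right)^{3} = \left(2 \left(\frac{1}{4} \cdot 25 \left(5 - 75\right)\right)^{2}\right)^{3} = \left(2 \left(\frac{1}{4} \cdot 25 \left(-70\right)\right)^{2}\right)^{3} = \left(2 \left(- \frac{875}{2}\right)^{2}\right)^{3} = \left(2 \cdot \frac{765625}{4}\right)^{3} = \left(\frac{765625}{2}\right)^{3} = \frac{448795318603515625}{8}$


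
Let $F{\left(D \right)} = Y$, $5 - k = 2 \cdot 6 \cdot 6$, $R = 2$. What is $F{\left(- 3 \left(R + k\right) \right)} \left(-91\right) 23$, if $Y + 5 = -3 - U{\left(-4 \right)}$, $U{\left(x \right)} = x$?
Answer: $8372$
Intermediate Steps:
$k = -67$ ($k = 5 - 2 \cdot 6 \cdot 6 = 5 - 12 \cdot 6 = 5 - 72 = -67$)
$Y = -4$ ($Y = -5 - -1 = -5 + \left(-3 + 4\right) = -5 + 1 = -4$)
$F{\left(D \right)} = -4$
$F{\left(- 3 \left(R + k\right) \right)} \left(-91\right) 23 = \left(-4\right) \left(-91\right) 23 = 364 \cdot 23 = 8372$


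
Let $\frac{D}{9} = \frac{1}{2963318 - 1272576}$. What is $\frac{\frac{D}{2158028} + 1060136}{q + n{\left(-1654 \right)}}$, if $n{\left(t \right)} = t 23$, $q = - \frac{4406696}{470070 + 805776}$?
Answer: $- \frac{2467540330239049192591035}{88553442181102112072464} \approx -27.865$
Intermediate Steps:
$q = - \frac{2203348}{637923}$ ($q = - \frac{4406696}{1275846} = \left(-4406696\right) \frac{1}{1275846} = - \frac{2203348}{637923} \approx -3.4539$)
$D = \frac{9}{1690742}$ ($D = \frac{9}{2963318 - 1272576} = \frac{9}{1690742} \approx 5.3231 \cdot 10^{-6}$)
$n{\left(t \right)} = 23 t$
$\frac{\frac{D}{2158028} + 1060136}{q + n{\left(-1654 \right)}} = \frac{\frac{9}{1690742 \cdot 2158028} + 1060136}{- \frac{2203348}{637923} + 23 \left(-1654\right)} = \frac{\frac{9}{1690742} \cdot \frac{1}{2158028} + 1060136}{- \frac{2203348}{637923} - 38042} = \frac{\frac{9}{3648668576776} + 1060136}{- \frac{24270070114}{637923}} = \frac{3868084910309001545}{3648668576776} \left(- \frac{637923}{24270070114}\right) = - \frac{2467540330239049192591035}{88553442181102112072464}$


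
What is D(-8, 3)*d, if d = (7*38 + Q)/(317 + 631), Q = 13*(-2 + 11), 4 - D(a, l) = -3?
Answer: 2681/948 ≈ 2.8281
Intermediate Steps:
D(a, l) = 7 (D(a, l) = 4 - 1*(-3) = 4 + 3 = 7)
Q = 117 (Q = 13*9 = 117)
d = 383/948 (d = (7*38 + 117)/(317 + 631) = (266 + 117)/948 = 383*(1/948) = 383/948 ≈ 0.40401)
D(-8, 3)*d = 7*(383/948) = 2681/948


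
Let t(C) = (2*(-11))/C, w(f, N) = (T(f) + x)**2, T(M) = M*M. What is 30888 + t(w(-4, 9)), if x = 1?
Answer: 8926610/289 ≈ 30888.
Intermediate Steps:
T(M) = M**2
w(f, N) = (1 + f**2)**2 (w(f, N) = (f**2 + 1)**2 = (1 + f**2)**2)
t(C) = -22/C
30888 + t(w(-4, 9)) = 30888 - 22/(1 + (-4)**2)**2 = 30888 - 22/(1 + 16)**2 = 30888 - 22/(17**2) = 30888 - 22/289 = 8926610/289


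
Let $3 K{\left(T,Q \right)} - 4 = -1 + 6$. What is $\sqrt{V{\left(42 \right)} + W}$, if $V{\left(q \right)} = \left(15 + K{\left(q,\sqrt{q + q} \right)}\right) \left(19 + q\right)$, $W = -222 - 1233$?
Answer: $i \sqrt{357} \approx 18.894 i$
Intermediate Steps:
$K{\left(T,Q \right)} = 3$ ($K{\left(T,Q \right)} = \frac{4}{3} + \frac{-1 + 6}{3} = \frac{4}{3} + \frac{1}{3} \cdot 5 = \frac{4}{3} + \frac{5}{3} = 3$)
$W = -1455$
$V{\left(q \right)} = 342 + 18 q$ ($V{\left(q \right)} = \left(15 + 3\right) \left(19 + q\right) = 18 \left(19 + q\right) = 342 + 18 q$)
$\sqrt{V{\left(42 \right)} + W} = \sqrt{\left(342 + 18 \cdot 42\right) - 1455} = \sqrt{\left(342 + 756\right) - 1455} = \sqrt{1098 - 1455} = \sqrt{-357} = i \sqrt{357}$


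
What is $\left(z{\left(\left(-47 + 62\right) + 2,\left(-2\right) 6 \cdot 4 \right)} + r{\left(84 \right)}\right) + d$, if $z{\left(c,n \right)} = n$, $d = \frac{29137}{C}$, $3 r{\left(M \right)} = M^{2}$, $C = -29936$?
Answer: $\frac{68943407}{29936} \approx 2303.0$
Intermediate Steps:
$r{\left(M \right)} = \frac{M^{2}}{3}$
$d = - \frac{29137}{29936}$ ($d = \frac{29137}{-29936} = 29137 \left(- \frac{1}{29936}\right) = - \frac{29137}{29936} \approx -0.97331$)
$\left(z{\left(\left(-47 + 62\right) + 2,\left(-2\right) 6 \cdot 4 \right)} + r{\left(84 \right)}\right) + d = \left(\left(-2\right) 6 \cdot 4 + \frac{84^{2}}{3}\right) - \frac{29137}{29936} = \left(\left(-12\right) 4 + \frac{1}{3} \cdot 7056\right) - \frac{29137}{29936} = \left(-48 + 2352\right) - \frac{29137}{29936} = 2304 - \frac{29137}{29936} = \frac{68943407}{29936}$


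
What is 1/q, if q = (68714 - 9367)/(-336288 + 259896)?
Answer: -76392/59347 ≈ -1.2872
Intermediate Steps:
q = -59347/76392 (q = 59347/(-76392) = 59347*(-1/76392) = -59347/76392 ≈ -0.77687)
1/q = 1/(-59347/76392) = -76392/59347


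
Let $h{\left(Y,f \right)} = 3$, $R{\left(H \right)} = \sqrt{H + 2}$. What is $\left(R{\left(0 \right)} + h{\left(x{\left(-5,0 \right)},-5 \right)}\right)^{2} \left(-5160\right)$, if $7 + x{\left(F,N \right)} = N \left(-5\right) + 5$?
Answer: $-56760 - 30960 \sqrt{2} \approx -1.0054 \cdot 10^{5}$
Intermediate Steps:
$R{\left(H \right)} = \sqrt{2 + H}$
$x{\left(F,N \right)} = -2 - 5 N$ ($x{\left(F,N \right)} = -7 + \left(N \left(-5\right) + 5\right) = -7 - \left(-5 + 5 N\right) = -2 - 5 N$)
$\left(R{\left(0 \right)} + h{\left(x{\left(-5,0 \right)},-5 \right)}\right)^{2} \left(-5160\right) = \left(\sqrt{2 + 0} + 3\right)^{2} \left(-5160\right) = \left(\sqrt{2} + 3\right)^{2} \left(-5160\right) = \left(3 + \sqrt{2}\right)^{2} \left(-5160\right) = - 5160 \left(3 + \sqrt{2}\right)^{2}$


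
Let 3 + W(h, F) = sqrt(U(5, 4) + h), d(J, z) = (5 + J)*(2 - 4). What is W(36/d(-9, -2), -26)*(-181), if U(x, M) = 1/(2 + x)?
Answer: 543 - 181*sqrt(910)/14 ≈ 152.99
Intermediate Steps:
d(J, z) = -10 - 2*J (d(J, z) = (5 + J)*(-2) = -10 - 2*J)
W(h, F) = -3 + sqrt(1/7 + h) (W(h, F) = -3 + sqrt(1/(2 + 5) + h) = -3 + sqrt(1/7 + h))
W(36/d(-9, -2), -26)*(-181) = (-3 + sqrt(7 + 49*(36/(-10 - 2*(-9))))/7)*(-181) = (-3 + sqrt(7 + 49*(36/(-10 + 18)))/7)*(-181) = (-3 + sqrt(7 + 49*(36/8))/7)*(-181) = (-3 + sqrt(7 + 49*(36*(1/8)))/7)*(-181) = (-3 + sqrt(7 + 49*(9/2))/7)*(-181) = (-3 + sqrt(7 + 441/2)/7)*(-181) = (-3 + sqrt(455/2)/7)*(-181) = (-3 + (sqrt(910)/2)/7)*(-181) = (-3 + sqrt(910)/14)*(-181) = 543 - 181*sqrt(910)/14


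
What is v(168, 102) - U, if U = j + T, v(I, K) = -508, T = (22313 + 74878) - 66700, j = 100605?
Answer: -131604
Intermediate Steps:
T = 30491 (T = 97191 - 66700 = 30491)
U = 131096 (U = 100605 + 30491 = 131096)
v(168, 102) - U = -508 - 1*131096 = -508 - 131096 = -131604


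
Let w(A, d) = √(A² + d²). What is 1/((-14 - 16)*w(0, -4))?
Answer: -1/120 ≈ -0.0083333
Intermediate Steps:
1/((-14 - 16)*w(0, -4)) = 1/((-14 - 16)*√(0² + (-4)²)) = 1/(-30*√(0 + 16)) = 1/(-30*√16) = 1/(-30*4) = 1/(-120) = -1/120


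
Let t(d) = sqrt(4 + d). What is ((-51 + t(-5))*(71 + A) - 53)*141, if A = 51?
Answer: -884775 + 17202*I ≈ -8.8478e+5 + 17202.0*I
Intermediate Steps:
((-51 + t(-5))*(71 + A) - 53)*141 = ((-51 + sqrt(4 - 5))*(71 + 51) - 53)*141 = ((-51 + sqrt(-1))*122 - 53)*141 = ((-51 + I)*122 - 53)*141 = ((-6222 + 122*I) - 53)*141 = (-6275 + 122*I)*141 = -884775 + 17202*I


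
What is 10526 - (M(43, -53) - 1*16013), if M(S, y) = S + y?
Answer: 26549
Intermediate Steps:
10526 - (M(43, -53) - 1*16013) = 10526 - ((43 - 53) - 1*16013) = 10526 - (-10 - 16013) = 10526 - 1*(-16023) = 10526 + 16023 = 26549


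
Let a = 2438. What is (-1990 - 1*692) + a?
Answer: -244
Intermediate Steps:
(-1990 - 1*692) + a = (-1990 - 1*692) + 2438 = (-1990 - 692) + 2438 = -2682 + 2438 = -244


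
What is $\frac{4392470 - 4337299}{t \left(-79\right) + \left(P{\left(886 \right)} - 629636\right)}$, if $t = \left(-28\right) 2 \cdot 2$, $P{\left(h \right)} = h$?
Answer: $- \frac{55171}{619902} \approx -0.089$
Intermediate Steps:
$t = -112$ ($t = \left(-56\right) 2 = -112$)
$\frac{4392470 - 4337299}{t \left(-79\right) + \left(P{\left(886 \right)} - 629636\right)} = \frac{4392470 - 4337299}{\left(-112\right) \left(-79\right) + \left(886 - 629636\right)} = \frac{55171}{8848 + \left(886 - 629636\right)} = \frac{55171}{8848 - 628750} = \frac{55171}{-619902} = 55171 \left(- \frac{1}{619902}\right) = - \frac{55171}{619902}$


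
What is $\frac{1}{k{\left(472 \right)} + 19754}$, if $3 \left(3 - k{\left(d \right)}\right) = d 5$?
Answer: $\frac{3}{56911} \approx 5.2714 \cdot 10^{-5}$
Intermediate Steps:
$k{\left(d \right)} = 3 - \frac{5 d}{3}$ ($k{\left(d \right)} = 3 - \frac{d 5}{3} = 3 - \frac{5 d}{3}$)
$\frac{1}{k{\left(472 \right)} + 19754} = \frac{1}{\left(3 - \frac{2360}{3}\right) + 19754} = \frac{1}{- \frac{2351}{3} + 19754} = \frac{1}{\frac{56911}{3}} = \frac{3}{56911}$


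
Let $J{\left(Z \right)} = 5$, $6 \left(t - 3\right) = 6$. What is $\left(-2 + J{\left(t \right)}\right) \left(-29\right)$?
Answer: $-87$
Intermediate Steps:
$t = 4$ ($t = 3 + \frac{1}{6} \cdot 6 = 3 + 1 = 4$)
$\left(-2 + J{\left(t \right)}\right) \left(-29\right) = \left(-2 + 5\right) \left(-29\right) = 3 \left(-29\right) = -87$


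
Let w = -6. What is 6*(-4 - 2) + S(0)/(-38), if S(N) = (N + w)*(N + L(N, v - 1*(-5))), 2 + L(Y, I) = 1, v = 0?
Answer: -687/19 ≈ -36.158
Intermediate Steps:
L(Y, I) = -1 (L(Y, I) = -2 + 1 = -1)
S(N) = (-1 + N)*(-6 + N) (S(N) = (N - 6)*(N - 1) = (-6 + N)*(-1 + N) = (-1 + N)*(-6 + N))
6*(-4 - 2) + S(0)/(-38) = 6*(-4 - 2) + (6 + 0**2 - 7*0)/(-38) = 6*(-6) + (6 + 0 + 0)*(-1/38) = -36 + 6*(-1/38) = -36 - 3/19 = -687/19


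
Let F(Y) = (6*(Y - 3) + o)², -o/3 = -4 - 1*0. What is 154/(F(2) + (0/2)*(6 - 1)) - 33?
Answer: -517/18 ≈ -28.722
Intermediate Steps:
o = 12 (o = -3*(-4 - 1*0) = -3*(-4 + 0) = -3*(-4) = 12)
F(Y) = (-6 + 6*Y)² (F(Y) = (6*(Y - 3) + 12)² = (6*(-3 + Y) + 12)² = ((-18 + 6*Y) + 12)² = (-6 + 6*Y)²)
154/(F(2) + (0/2)*(6 - 1)) - 33 = 154/(36*(-1 + 2)² + (0/2)*(6 - 1)) - 33 = 154/(36*1² + (0*(½))*5) - 33 = 154/(36*1 + 0*5) - 33 = 154/(36 + 0) - 33 = 154/36 - 33 = (1/36)*154 - 33 = 77/18 - 33 = -517/18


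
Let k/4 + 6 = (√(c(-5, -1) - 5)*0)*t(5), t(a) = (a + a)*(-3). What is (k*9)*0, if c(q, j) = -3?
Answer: 0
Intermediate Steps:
t(a) = -6*a (t(a) = (2*a)*(-3) = -6*a)
k = -24 (k = -24 + 4*((√(-3 - 5)*0)*(-6*5)) = -24 + 4*((√(-8)*0)*(-30)) = -24 + 4*(((2*I*√2)*0)*(-30)) = -24 + 4*(0*(-30)) = -24 + 4*0 = -24 + 0 = -24)
(k*9)*0 = -24*9*0 = -216*0 = 0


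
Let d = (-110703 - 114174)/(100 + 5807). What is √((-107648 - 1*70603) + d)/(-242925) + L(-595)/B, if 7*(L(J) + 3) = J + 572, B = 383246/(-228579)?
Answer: 5028738/1341361 - I*√691219769482/478319325 ≈ 3.749 - 0.0017382*I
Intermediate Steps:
d = -74959/1969 (d = -224877/5907 = -224877*1/5907 = -74959/1969 ≈ -38.070)
B = -383246/228579 (B = 383246*(-1/228579) = -383246/228579 ≈ -1.6766)
L(J) = 551/7 + J/7 (L(J) = -3 + (J + 572)/7 = -3 + (572 + J)/7 = -3 + (572/7 + J/7) = 551/7 + J/7)
√((-107648 - 1*70603) + d)/(-242925) + L(-595)/B = √((-107648 - 1*70603) - 74959/1969)/(-242925) + (551/7 + (⅐)*(-595))/(-383246/228579) = √((-107648 - 70603) - 74959/1969)*(-1/242925) + (551/7 - 85)*(-228579/383246) = √(-178251 - 74959/1969)*(-1/242925) - 44/7*(-228579/383246) = √(-351051178/1969)*(-1/242925) + 5028738/1341361 = (I*√691219769482/1969)*(-1/242925) + 5028738/1341361 = -I*√691219769482/478319325 + 5028738/1341361 = 5028738/1341361 - I*√691219769482/478319325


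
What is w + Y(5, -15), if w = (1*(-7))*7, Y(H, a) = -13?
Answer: -62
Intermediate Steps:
w = -49 (w = -7*7 = -49)
w + Y(5, -15) = -49 - 13 = -62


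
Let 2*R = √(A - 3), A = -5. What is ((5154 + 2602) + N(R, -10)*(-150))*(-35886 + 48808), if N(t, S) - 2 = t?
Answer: 96346432 - 1938300*I*√2 ≈ 9.6346e+7 - 2.7412e+6*I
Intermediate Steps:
R = I*√2 (R = √(-5 - 3)/2 = √(-8)/2 = (2*I*√2)/2 = I*√2 ≈ 1.4142*I)
N(t, S) = 2 + t
((5154 + 2602) + N(R, -10)*(-150))*(-35886 + 48808) = ((5154 + 2602) + (2 + I*√2)*(-150))*(-35886 + 48808) = (7756 + (-300 - 150*I*√2))*12922 = (7456 - 150*I*√2)*12922 = 96346432 - 1938300*I*√2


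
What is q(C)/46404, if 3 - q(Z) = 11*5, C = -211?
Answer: -13/11601 ≈ -0.0011206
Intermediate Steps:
q(Z) = -52 (q(Z) = 3 - 11*5 = 3 - 1*55 = 3 - 55 = -52)
q(C)/46404 = -52/46404 = -52*1/46404 = -13/11601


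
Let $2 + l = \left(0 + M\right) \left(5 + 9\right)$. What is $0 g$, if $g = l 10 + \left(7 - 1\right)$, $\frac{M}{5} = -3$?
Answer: $0$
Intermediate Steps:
$M = -15$ ($M = 5 \left(-3\right) = -15$)
$l = -212$ ($l = -2 + \left(0 - 15\right) \left(5 + 9\right) = -2 - 210 = -212$)
$g = -2114$ ($g = \left(-212\right) 10 + \left(7 - 1\right) = -2120 + \left(7 - 1\right) = -2120 + 6 = -2114$)
$0 g = 0 \left(-2114\right) = 0$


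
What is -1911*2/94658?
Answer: -1911/47329 ≈ -0.040377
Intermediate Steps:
-1911*2/94658 = -3822*1/94658 = -1911/47329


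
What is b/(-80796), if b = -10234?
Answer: 5117/40398 ≈ 0.12666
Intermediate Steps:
b/(-80796) = -10234/(-80796) = -10234*(-1/80796) = 5117/40398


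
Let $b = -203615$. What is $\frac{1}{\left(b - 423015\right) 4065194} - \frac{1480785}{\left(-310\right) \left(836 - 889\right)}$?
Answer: $- \frac{377211101143084913}{4185333044149460} \approx -90.127$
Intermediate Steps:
$\frac{1}{\left(b - 423015\right) 4065194} - \frac{1480785}{\left(-310\right) \left(836 - 889\right)} = \frac{1}{\left(-203615 - 423015\right) 4065194} - \frac{1480785}{\left(-310\right) \left(836 - 889\right)} = \frac{1}{-626630} \cdot \frac{1}{4065194} - \frac{1480785}{\left(-310\right) \left(-53\right)} = \left(- \frac{1}{626630}\right) \frac{1}{4065194} - \frac{1480785}{16430} = - \frac{1}{2547372516220} - \frac{296157}{3286} = - \frac{377211101143084913}{4185333044149460}$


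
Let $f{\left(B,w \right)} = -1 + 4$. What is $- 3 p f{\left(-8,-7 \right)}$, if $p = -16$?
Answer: $144$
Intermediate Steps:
$f{\left(B,w \right)} = 3$
$- 3 p f{\left(-8,-7 \right)} = \left(-3\right) \left(-16\right) 3 = 48 \cdot 3 = 144$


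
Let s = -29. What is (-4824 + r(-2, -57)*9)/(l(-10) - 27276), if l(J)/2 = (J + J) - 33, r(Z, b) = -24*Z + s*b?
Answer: -10485/27382 ≈ -0.38292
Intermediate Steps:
r(Z, b) = -29*b - 24*Z (r(Z, b) = -24*Z - 29*b = -29*b - 24*Z)
l(J) = -66 + 4*J (l(J) = 2*((J + J) - 33) = 2*(2*J - 33) = 2*(-33 + 2*J) = -66 + 4*J)
(-4824 + r(-2, -57)*9)/(l(-10) - 27276) = (-4824 + (-29*(-57) - 24*(-2))*9)/((-66 + 4*(-10)) - 27276) = (-4824 + (1653 + 48)*9)/((-66 - 40) - 27276) = (-4824 + 1701*9)/(-106 - 27276) = (-4824 + 15309)/(-27382) = 10485*(-1/27382) = -10485/27382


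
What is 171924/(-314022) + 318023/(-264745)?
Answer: -24230372981/13855959065 ≈ -1.7487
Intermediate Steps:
171924/(-314022) + 318023/(-264745) = 171924*(-1/314022) + 318023*(-1/264745) = -28654/52337 - 318023/264745 = -24230372981/13855959065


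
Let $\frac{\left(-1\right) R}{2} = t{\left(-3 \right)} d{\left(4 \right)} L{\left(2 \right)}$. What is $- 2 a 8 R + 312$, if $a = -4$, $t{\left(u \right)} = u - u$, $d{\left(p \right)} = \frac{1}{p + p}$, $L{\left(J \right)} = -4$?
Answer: $312$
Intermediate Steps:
$d{\left(p \right)} = \frac{1}{2 p}$
$t{\left(u \right)} = 0$
$R = 0$ ($R = - 2 \cdot 0 \frac{1}{2 \cdot 4} \left(-4\right) = - 2 \cdot 0 \cdot \frac{1}{2} \cdot \frac{1}{4} \left(-4\right) = - 2 \cdot 0 \cdot \frac{1}{8} \left(-4\right) = - 2 \cdot 0 \left(-4\right) = \left(-2\right) 0 = 0$)
$- 2 a 8 R + 312 = \left(-2\right) \left(-4\right) 8 \cdot 0 + 312 = 8 \cdot 8 \cdot 0 + 312 = 64 \cdot 0 + 312 = 0 + 312 = 312$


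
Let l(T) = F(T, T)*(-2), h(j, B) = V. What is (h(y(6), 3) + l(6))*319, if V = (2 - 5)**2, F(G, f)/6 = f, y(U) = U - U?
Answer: -20097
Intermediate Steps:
y(U) = 0
F(G, f) = 6*f
V = 9 (V = (-3)**2 = 9)
h(j, B) = 9
l(T) = -12*T (l(T) = (6*T)*(-2) = -12*T)
(h(y(6), 3) + l(6))*319 = (9 - 12*6)*319 = (9 - 72)*319 = -63*319 = -20097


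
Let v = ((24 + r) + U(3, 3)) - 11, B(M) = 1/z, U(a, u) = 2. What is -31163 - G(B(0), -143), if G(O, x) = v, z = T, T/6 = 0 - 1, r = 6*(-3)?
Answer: -31160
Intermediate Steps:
r = -18
T = -6 (T = 6*(0 - 1) = 6*(-1) = -6)
z = -6
B(M) = -⅙ (B(M) = 1/(-6) = -⅙)
v = -3 (v = ((24 - 18) + 2) - 11 = (6 + 2) - 11 = 8 - 11 = -3)
G(O, x) = -3
-31163 - G(B(0), -143) = -31163 - 1*(-3) = -31163 + 3 = -31160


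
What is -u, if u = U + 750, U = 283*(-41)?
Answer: 10853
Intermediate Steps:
U = -11603
u = -10853 (u = -11603 + 750 = -10853)
-u = -1*(-10853) = 10853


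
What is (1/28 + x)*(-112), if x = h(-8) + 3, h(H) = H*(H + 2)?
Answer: -5716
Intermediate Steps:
h(H) = H*(2 + H)
x = 51 (x = -8*(2 - 8) + 3 = -8*(-6) + 3 = 48 + 3 = 51)
(1/28 + x)*(-112) = (1/28 + 51)*(-112) = (1429/28)*(-112) = -5716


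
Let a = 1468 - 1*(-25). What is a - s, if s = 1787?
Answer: -294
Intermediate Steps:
a = 1493 (a = 1468 + 25 = 1493)
a - s = 1493 - 1*1787 = 1493 - 1787 = -294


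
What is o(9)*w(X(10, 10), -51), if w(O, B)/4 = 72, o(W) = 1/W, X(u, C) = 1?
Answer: 32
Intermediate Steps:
w(O, B) = 288 (w(O, B) = 4*72 = 288)
o(9)*w(X(10, 10), -51) = 288/9 = (⅑)*288 = 32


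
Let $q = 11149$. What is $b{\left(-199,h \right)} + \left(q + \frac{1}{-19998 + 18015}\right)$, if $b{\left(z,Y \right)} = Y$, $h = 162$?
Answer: $\frac{22429712}{1983} \approx 11311.0$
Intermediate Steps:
$b{\left(-199,h \right)} + \left(q + \frac{1}{-19998 + 18015}\right) = 162 + \left(11149 + \frac{1}{-19998 + 18015}\right) = 162 + \left(11149 + \frac{1}{-1983}\right) = 162 + \left(11149 - \frac{1}{1983}\right) = 162 + \frac{22108466}{1983} = \frac{22429712}{1983}$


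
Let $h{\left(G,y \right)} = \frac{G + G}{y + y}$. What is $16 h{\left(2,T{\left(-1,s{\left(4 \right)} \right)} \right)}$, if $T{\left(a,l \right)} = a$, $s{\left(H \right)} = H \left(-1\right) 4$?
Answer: $-32$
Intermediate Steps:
$s{\left(H \right)} = - 4 H$ ($s{\left(H \right)} = - H 4 = - 4 H$)
$h{\left(G,y \right)} = \frac{G}{y}$ ($h{\left(G,y \right)} = \frac{2 G}{2 y} = 2 G \frac{1}{2 y} = \frac{G}{y}$)
$16 h{\left(2,T{\left(-1,s{\left(4 \right)} \right)} \right)} = 16 \frac{2}{-1} = 16 \cdot 2 \left(-1\right) = 16 \left(-2\right) = -32$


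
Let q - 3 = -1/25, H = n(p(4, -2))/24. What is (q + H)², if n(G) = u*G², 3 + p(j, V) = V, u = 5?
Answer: 24019801/360000 ≈ 66.722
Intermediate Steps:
p(j, V) = -3 + V
n(G) = 5*G²
H = 125/24 (H = (5*(-3 - 2)²)/24 = (5*(-5)²)*(1/24) = (5*25)*(1/24) = 125*(1/24) = 125/24 ≈ 5.2083)
q = 74/25 (q = 3 - 1/25 = 74/25 ≈ 2.9600)
(q + H)² = (74/25 + 125/24)² = (4901/600)² = 24019801/360000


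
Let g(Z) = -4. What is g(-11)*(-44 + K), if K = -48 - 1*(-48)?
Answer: 176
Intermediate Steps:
K = 0 (K = -48 + 48 = 0)
g(-11)*(-44 + K) = -4*(-44 + 0) = -4*(-44) = 176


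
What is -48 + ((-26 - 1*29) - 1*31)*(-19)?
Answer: 1586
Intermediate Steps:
-48 + ((-26 - 1*29) - 1*31)*(-19) = -48 + ((-26 - 29) - 31)*(-19) = -48 + (-55 - 31)*(-19) = -48 - 86*(-19) = -48 + 1634 = 1586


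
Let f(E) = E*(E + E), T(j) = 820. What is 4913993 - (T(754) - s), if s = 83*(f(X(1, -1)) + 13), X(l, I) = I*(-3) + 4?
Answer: 4922386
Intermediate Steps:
X(l, I) = 4 - 3*I (X(l, I) = -3*I + 4 = 4 - 3*I)
f(E) = 2*E² (f(E) = E*(2*E) = 2*E²)
s = 9213 (s = 83*(2*(4 - 3*(-1))² + 13) = 83*(2*(4 + 3)² + 13) = 83*(2*7² + 13) = 83*(2*49 + 13) = 83*(98 + 13) = 83*111 = 9213)
4913993 - (T(754) - s) = 4913993 - (820 - 1*9213) = 4913993 - (820 - 9213) = 4913993 - 1*(-8393) = 4913993 + 8393 = 4922386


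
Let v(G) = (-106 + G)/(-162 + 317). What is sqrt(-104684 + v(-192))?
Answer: I*sqrt(2515079290)/155 ≈ 323.55*I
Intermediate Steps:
v(G) = -106/155 + G/155 (v(G) = (-106 + G)/155 = (-106 + G)*(1/155) = -106/155 + G/155)
sqrt(-104684 + v(-192)) = sqrt(-104684 + (-106/155 + (1/155)*(-192))) = sqrt(-104684 + (-106/155 - 192/155)) = sqrt(-104684 - 298/155) = sqrt(-16226318/155) = I*sqrt(2515079290)/155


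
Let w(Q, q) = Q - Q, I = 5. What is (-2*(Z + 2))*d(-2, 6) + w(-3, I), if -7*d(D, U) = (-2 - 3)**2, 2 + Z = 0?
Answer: 0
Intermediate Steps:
Z = -2 (Z = -2 + 0 = -2)
d(D, U) = -25/7 (d(D, U) = -(-2 - 3)**2/7 = -1/7*(-5)**2 = -1/7*25 = -25/7)
w(Q, q) = 0
(-2*(Z + 2))*d(-2, 6) + w(-3, I) = -2*(-2 + 2)*(-25/7) + 0 = -2*0*(-25/7) + 0 = 0*(-25/7) + 0 = 0 + 0 = 0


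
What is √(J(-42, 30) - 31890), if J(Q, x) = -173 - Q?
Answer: I*√32021 ≈ 178.94*I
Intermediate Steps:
√(J(-42, 30) - 31890) = √((-173 - 1*(-42)) - 31890) = √((-173 + 42) - 31890) = √(-131 - 31890) = √(-32021) = I*√32021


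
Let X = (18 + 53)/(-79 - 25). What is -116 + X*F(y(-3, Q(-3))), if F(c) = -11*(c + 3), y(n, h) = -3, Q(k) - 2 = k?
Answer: -116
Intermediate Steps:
Q(k) = 2 + k
F(c) = -33 - 11*c (F(c) = -11*(3 + c) = -33 - 11*c)
X = -71/104 (X = 71/(-104) = 71*(-1/104) = -71/104 ≈ -0.68269)
-116 + X*F(y(-3, Q(-3))) = -116 - 71*(-33 - 11*(-3))/104 = -116 - 71*(-33 + 33)/104 = -116 - 71/104*0 = -116 + 0 = -116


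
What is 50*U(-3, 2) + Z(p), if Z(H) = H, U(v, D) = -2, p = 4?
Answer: -96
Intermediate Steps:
50*U(-3, 2) + Z(p) = 50*(-2) + 4 = -100 + 4 = -96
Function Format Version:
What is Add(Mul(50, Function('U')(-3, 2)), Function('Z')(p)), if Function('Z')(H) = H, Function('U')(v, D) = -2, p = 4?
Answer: -96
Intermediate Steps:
Add(Mul(50, Function('U')(-3, 2)), Function('Z')(p)) = Add(Mul(50, -2), 4) = Add(-100, 4) = -96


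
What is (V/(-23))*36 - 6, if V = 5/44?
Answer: -1563/253 ≈ -6.1779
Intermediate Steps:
V = 5/44 (V = 5*(1/44) = 5/44 ≈ 0.11364)
(V/(-23))*36 - 6 = ((5/44)/(-23))*36 - 6 = ((5/44)*(-1/23))*36 - 6 = -5/1012*36 - 6 = -45/253 - 6 = -1563/253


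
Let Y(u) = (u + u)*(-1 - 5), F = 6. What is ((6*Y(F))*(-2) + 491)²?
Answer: 1836025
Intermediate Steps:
Y(u) = -12*u (Y(u) = (2*u)*(-6) = -12*u)
((6*Y(F))*(-2) + 491)² = ((6*(-12*6))*(-2) + 491)² = ((6*(-72))*(-2) + 491)² = (-432*(-2) + 491)² = (864 + 491)² = 1355² = 1836025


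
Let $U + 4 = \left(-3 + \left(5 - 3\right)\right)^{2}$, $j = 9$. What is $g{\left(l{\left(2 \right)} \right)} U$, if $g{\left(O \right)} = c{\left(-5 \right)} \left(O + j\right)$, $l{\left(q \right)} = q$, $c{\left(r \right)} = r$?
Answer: $165$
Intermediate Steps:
$g{\left(O \right)} = -45 - 5 O$ ($g{\left(O \right)} = - 5 \left(O + 9\right) = - 5 \left(9 + O\right) = -45 - 5 O$)
$U = -3$ ($U = -4 + \left(-3 + \left(5 - 3\right)\right)^{2} = -4 + \left(-3 + 2\right)^{2} = -4 + \left(-1\right)^{2} = -4 + 1 = -3$)
$g{\left(l{\left(2 \right)} \right)} U = \left(-45 - 10\right) \left(-3\right) = \left(-55\right) \left(-3\right) = 165$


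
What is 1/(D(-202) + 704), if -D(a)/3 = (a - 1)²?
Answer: -1/122923 ≈ -8.1352e-6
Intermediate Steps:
D(a) = -3*(-1 + a)² (D(a) = -3*(a - 1)² = -3*(-1 + a)²)
1/(D(-202) + 704) = 1/(-3*(-1 - 202)² + 704) = 1/(-3*(-203)² + 704) = 1/(-3*41209 + 704) = 1/(-123627 + 704) = 1/(-122923) = -1/122923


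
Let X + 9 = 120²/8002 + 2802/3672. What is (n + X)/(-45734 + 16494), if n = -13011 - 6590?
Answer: 48011006453/71597414880 ≈ 0.67057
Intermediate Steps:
n = -19601
X = -15762641/2448612 (X = -9 + (120²/8002 + 2802/3672) = -9 + (14400*(1/8002) + 2802*(1/3672)) = -9 + (7200/4001 + 467/612) = -9 + 6274867/2448612 = -15762641/2448612 ≈ -6.4374)
(n + X)/(-45734 + 16494) = (-19601 - 15762641/2448612)/(-45734 + 16494) = -48011006453/2448612/(-29240) = -48011006453/2448612*(-1/29240) = 48011006453/71597414880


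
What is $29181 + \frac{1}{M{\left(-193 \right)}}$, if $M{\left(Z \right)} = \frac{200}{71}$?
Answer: $\frac{5836271}{200} \approx 29181.0$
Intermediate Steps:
$M{\left(Z \right)} = \frac{200}{71}$ ($M{\left(Z \right)} = 200 \cdot \frac{1}{71} = \frac{200}{71}$)
$29181 + \frac{1}{M{\left(-193 \right)}} = 29181 + \frac{1}{\frac{200}{71}} = 29181 + \frac{71}{200} = \frac{5836271}{200}$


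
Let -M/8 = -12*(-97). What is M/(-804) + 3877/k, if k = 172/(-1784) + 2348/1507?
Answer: 175352086430/65821269 ≈ 2664.1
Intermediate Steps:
k = 982407/672122 (k = 172*(-1/1784) + 2348*(1/1507) = -43/446 + 2348/1507 = 982407/672122 ≈ 1.4616)
M = -9312 (M = -(-96)*(-97) = -8*1164 = -9312)
M/(-804) + 3877/k = -9312/(-804) + 3877/(982407/672122) = -9312*(-1/804) + 3877*(672122/982407) = 776/67 + 2605816994/982407 = 175352086430/65821269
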